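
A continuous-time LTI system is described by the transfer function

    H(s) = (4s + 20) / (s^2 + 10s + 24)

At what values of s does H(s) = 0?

s = -5

Set the numerator to zero: 4s + 20 = 0, i.e. 4·(s + 5) = 0.
So s = -5.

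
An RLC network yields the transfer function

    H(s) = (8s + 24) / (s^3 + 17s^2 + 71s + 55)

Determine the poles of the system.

s = -5, -11, -1

The poles are the roots of the denominator s^3 + 17s^2 + 71s + 55 = 0.
Trying s = -5: the polynomial evaluates to 0, so (s + 5) is a factor.
Dividing out leaves s^2 + 12s + 11 = 0.
Factoring the quadratic: (s + 11)(s + 1) = 0.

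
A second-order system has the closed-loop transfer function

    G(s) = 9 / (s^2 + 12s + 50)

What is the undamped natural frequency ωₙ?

ωₙ ≈ 7.071 rad/s

Compare the denominator to the standard form s^2 + 2ζωₙs + ωₙ².
ωₙ² = 50, so ωₙ = √50 ≈ 7.071 rad/s.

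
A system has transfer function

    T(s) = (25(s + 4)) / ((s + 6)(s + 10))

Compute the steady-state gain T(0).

T(0) = 5/3 ≈ 1.667

At s = 0 each factor (s + a) contributes a and each (s^2 + bs + c) contributes c.
T(0) = 25·(4) / ((6) · (10)) = 100/60 = 5/3.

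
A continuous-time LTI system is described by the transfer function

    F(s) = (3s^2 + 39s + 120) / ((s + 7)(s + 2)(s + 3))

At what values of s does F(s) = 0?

s = -8, -5

Set the numerator to zero: 3s^2 + 39s + 120 = 0, i.e. 3·(s^2 + 13s + 40) = 0.
Factoring: (s + 8)(s + 5) = 0.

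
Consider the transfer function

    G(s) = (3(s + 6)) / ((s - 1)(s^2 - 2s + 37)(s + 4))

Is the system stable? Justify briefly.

The poles can be read from the denominator factors: s = 1, 1 + 6j, 1 - 6j, -4.
Since the pole(s) at s = 1, 1 ± 6j lie in the right half-plane, the system is unstable.

unstable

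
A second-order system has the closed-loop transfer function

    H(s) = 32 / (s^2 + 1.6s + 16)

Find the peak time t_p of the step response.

t_p ≈ 0.8016 s

Comparing s^2 + 1.6s + 16 to s^2 + 2ζωₙs + ωₙ²: ωₙ = 4 rad/s and ζ = 1.6/(2·4) = 0.2.
ζωₙ = 1.6/2 = 0.8, so ω_d = ωₙ√(1−ζ²) = √(ωₙ² − (ζωₙ)²) = √(16 − 0.8²) = √15.36 ≈ 3.919 rad/s.
t_p = π/ω_d = π/3.919 ≈ 0.8016 s.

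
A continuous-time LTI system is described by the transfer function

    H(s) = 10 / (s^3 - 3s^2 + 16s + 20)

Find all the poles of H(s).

The poles are the roots of the denominator s^3 - 3s^2 + 16s + 20 = 0.
Trying s = -1: the polynomial evaluates to 0, so (s + 1) is a factor.
Dividing out leaves s^2 - 4s + 20 = 0.
The quadratic formula then gives s = 2 ± 4j.

s = 2 ± 4j, -1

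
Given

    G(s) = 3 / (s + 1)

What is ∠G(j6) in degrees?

∠G(j6) ≈ -80.54°

At s = j6: numerator = 3, denominator = 1 + j6.
∠G = ∠num − ∠den = 0° − (80.538°) = -80.54°.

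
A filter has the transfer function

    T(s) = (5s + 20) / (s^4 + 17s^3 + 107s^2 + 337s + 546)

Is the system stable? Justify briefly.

The denominator s^4 + 17s^3 + 107s^2 + 337s + 546 factors as (s + 6)(s + 7)(s^2 + 4s + 13), giving poles at s = -6, -7, -2 ± 3j.
Since all poles lie strictly in the left half-plane, the system is stable.

stable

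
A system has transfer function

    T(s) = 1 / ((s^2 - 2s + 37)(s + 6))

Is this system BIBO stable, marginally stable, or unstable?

unstable

The poles can be read from the denominator factors: s = 1 + 6j, 1 - 6j, -6.
Since the pole(s) at s = 1 + 6j, 1 - 6j lie in the right half-plane, the system is unstable.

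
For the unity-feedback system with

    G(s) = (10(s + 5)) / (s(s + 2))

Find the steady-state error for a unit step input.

G(s) has one pole at the origin.
This is a Type 1 system; for a step input the steady-state error is zero.

e_ss = 0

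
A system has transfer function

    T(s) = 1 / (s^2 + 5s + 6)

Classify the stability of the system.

stable

The denominator s^2 + 5s + 6 factors as (s + 2)(s + 3), giving poles at s = -2, -3.
Since all poles lie strictly in the left half-plane, the system is stable.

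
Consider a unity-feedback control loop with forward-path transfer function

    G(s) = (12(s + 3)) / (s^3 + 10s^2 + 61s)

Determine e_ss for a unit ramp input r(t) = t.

e_ss = 1.694

G(s) has one pole at the origin.
This is a Type 1 system. Kv = lim_{s→0} s·G(s) = 36/61.
e_ss = 1/Kv = 1/(36/61) = 61/36 ≈ 1.694.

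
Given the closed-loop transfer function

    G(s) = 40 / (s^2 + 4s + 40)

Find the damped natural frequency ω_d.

Comparing s^2 + 4s + 40 to s^2 + 2ζωₙs + ωₙ²: ωₙ = √40 ≈ 6.325 rad/s and ζ = 4/(2·√40) ≈ 0.3162.
ζωₙ = 4/2 = 2, so ω_d = ωₙ√(1−ζ²) = √(ωₙ² − (ζωₙ)²) = √(40 − 2²) = √36 = 6 rad/s.

ω_d = 6 rad/s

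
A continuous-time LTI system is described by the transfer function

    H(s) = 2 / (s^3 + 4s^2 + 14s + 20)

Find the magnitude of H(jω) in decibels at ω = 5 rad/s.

|H(j5)|_dB ≈ -33.7 dB

Substitute s = j5: numerator = 2, denominator = -80 - j55.
|H(j5)| = |2| / |-80 - j55| = 2 / 97.082 ≈ 0.02060.
In decibels: 20·log₁₀(0.02060) ≈ -33.7 dB.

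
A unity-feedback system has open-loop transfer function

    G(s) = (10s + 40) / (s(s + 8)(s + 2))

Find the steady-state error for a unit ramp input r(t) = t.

G(s) has one pole at the origin.
This is a Type 1 system. Kv = lim_{s→0} s·G(s) = 40/16 = 5/2.
e_ss = 1/Kv = 1/(5/2) = 2/5 ≈ 0.4000.

e_ss = 0.4000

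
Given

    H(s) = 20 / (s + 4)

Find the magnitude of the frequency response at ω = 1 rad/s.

|H(j1)| ≈ 4.851

Substitute s = j1: numerator = 20, denominator = 4 + j1.
|H(j1)| = |20| / |4 + j1| = 20 / 4.1231 ≈ 4.851.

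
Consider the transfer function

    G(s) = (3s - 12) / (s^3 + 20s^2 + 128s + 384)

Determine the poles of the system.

s = -4 + 4j, -4 - 4j, -12

The poles are the roots of the denominator s^3 + 20s^2 + 128s + 384 = 0.
Trying s = -12: the polynomial evaluates to 0, so (s + 12) is a factor.
Dividing out leaves s^2 + 8s + 32 = 0.
The quadratic formula then gives s = -4 ± 4j.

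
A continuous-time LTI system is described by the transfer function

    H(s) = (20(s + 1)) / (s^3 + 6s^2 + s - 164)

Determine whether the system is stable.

unstable

The denominator s^3 + 6s^2 + s - 164 factors as (s - 4)(s^2 + 10s + 41), giving poles at s = 4, -5 ± 4j.
Since the pole(s) at s = 4 lie in the right half-plane, the system is unstable.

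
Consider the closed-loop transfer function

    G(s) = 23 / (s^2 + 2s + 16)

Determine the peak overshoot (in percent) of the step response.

%OS ≈ 44.4%

Comparing s^2 + 2s + 16 to s^2 + 2ζωₙs + ωₙ²: ωₙ = 4 rad/s and ζ = 2/(2·4) = 0.25.
%OS = 100·exp(−πζ/√(1−ζ²)) = 100·exp(−π·0.25/√(1−0.25²)) ≈ 44.4%.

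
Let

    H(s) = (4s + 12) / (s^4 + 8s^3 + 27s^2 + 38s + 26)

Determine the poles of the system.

The poles are the roots of the denominator s^4 + 8s^3 + 27s^2 + 38s + 26 = 0.
No real roots exist; factor into two real quadratics: (s^2 + 2s + 2)(s^2 + 6s + 13) = 0.
Each quadratic gives a conjugate pair via the quadratic formula.

s = -1 ± j, -3 ± 2j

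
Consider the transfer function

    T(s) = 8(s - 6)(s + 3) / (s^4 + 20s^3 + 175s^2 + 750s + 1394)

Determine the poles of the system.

The poles are the roots of the denominator s^4 + 20s^3 + 175s^2 + 750s + 1394 = 0.
No real roots exist; factor into two real quadratics: (s^2 + 10s + 41)(s^2 + 10s + 34) = 0.
Each quadratic gives a conjugate pair via the quadratic formula.

s = -5 ± 4j, -5 ± 3j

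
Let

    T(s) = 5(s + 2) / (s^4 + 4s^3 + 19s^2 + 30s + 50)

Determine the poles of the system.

s = -1 + 3j, -1 - 3j, -1 + 2j, -1 - 2j

The poles are the roots of the denominator s^4 + 4s^3 + 19s^2 + 30s + 50 = 0.
No real roots exist; factor into two real quadratics: (s^2 + 2s + 10)(s^2 + 2s + 5) = 0.
Each quadratic gives a conjugate pair via the quadratic formula.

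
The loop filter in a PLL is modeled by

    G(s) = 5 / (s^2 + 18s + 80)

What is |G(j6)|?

|G(j6)| ≈ 0.04287

Substitute s = j6: numerator = 5, denominator = 44 + j108.
|G(j6)| = |5| / |44 + j108| = 5 / 116.62 ≈ 0.04287.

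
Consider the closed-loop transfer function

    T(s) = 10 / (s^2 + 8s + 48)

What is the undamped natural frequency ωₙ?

ωₙ ≈ 6.928 rad/s

Compare the denominator to the standard form s^2 + 2ζωₙs + ωₙ².
ωₙ² = 48, so ωₙ = √48 ≈ 6.928 rad/s.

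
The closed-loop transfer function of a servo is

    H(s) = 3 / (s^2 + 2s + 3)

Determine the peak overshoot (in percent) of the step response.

%OS ≈ 10.8%

Comparing s^2 + 2s + 3 to s^2 + 2ζωₙs + ωₙ²: ωₙ = √3 ≈ 1.732 rad/s and ζ = 2/(2·√3) ≈ 0.5774.
%OS = 100·exp(−πζ/√(1−ζ²)) = 100·exp(−π·0.5774/√(1−0.5774²)) ≈ 10.8%.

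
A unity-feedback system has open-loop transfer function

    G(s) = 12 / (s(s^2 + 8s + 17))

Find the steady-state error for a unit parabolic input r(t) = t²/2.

e_ss = ∞

G(s) has one pole at the origin.
This is a Type 1 system; Ka = lim_{s→0} s^2·G(s) = 0, so the steady-state error for a parabola input is infinite.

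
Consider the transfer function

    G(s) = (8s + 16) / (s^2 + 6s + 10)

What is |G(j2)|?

|G(j2)| ≈ 1.687

Substitute s = j2: numerator = 16 + j16, denominator = 6 + j12.
|G(j2)| = |16 + j16| / |6 + j12| = 22.627 / 13.416 ≈ 1.687.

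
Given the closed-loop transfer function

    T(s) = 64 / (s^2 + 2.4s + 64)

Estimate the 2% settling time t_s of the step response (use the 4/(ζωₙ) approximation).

Comparing s^2 + 2.4s + 64 to s^2 + 2ζωₙs + ωₙ²: ωₙ = 8 rad/s and ζ = 2.4/(2·8) = 0.15.
ζωₙ = 2.4/2 = 1.2, so t_s ≈ 4/(ζωₙ) = 4/1.2 ≈ 3.333 s.

t_s ≈ 3.333 s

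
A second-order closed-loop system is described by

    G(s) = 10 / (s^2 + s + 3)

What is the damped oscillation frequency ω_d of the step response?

Comparing s^2 + s + 3 to s^2 + 2ζωₙs + ωₙ²: ωₙ = √3 ≈ 1.732 rad/s and ζ = 1/(2·√3) ≈ 0.2887.
ζωₙ = 1/2 = 0.5, so ω_d = ωₙ√(1−ζ²) = √(ωₙ² − (ζωₙ)²) = √(3 − 0.5²) = √2.75 ≈ 1.658 rad/s.

ω_d ≈ 1.658 rad/s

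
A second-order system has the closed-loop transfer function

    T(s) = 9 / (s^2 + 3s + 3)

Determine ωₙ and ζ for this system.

Compare the denominator to the standard form s^2 + 2ζωₙs + ωₙ².
ωₙ² = 3, so ωₙ = √3 ≈ 1.732 rad/s.
2ζωₙ = 3, so ζ = 3/(2·√3) ≈ 0.8660.

ωₙ ≈ 1.732 rad/s, ζ ≈ 0.8660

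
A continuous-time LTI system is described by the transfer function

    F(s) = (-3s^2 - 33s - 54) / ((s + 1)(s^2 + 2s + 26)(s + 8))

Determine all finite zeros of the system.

Set the numerator to zero: -3s^2 - 33s - 54 = 0, i.e. -3·(s^2 + 11s + 18) = 0.
Factoring: (s + 2)(s + 9) = 0.

s = -2, -9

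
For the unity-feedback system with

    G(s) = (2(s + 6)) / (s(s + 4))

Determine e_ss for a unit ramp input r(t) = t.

e_ss = 0.3333

G(s) has one pole at the origin.
This is a Type 1 system. Kv = lim_{s→0} s·G(s) = 12/4 = 3.
e_ss = 1/Kv = 1/(3) = 1/3 ≈ 0.3333.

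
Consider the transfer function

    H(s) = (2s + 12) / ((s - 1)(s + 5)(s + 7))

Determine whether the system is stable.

The poles can be read from the denominator factors: s = 1, -5, -7.
Since the pole(s) at s = 1 lie in the right half-plane, the system is unstable.

unstable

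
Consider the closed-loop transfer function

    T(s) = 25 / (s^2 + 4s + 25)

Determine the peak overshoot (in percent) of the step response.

Comparing s^2 + 4s + 25 to s^2 + 2ζωₙs + ωₙ²: ωₙ = 5 rad/s and ζ = 4/(2·5) = 0.4.
%OS = 100·exp(−πζ/√(1−ζ²)) = 100·exp(−π·0.4/√(1−0.4²)) ≈ 25.4%.

%OS ≈ 25.4%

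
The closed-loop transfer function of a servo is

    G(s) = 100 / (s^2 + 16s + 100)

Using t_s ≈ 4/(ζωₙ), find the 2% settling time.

Comparing s^2 + 16s + 100 to s^2 + 2ζωₙs + ωₙ²: ωₙ = 10 rad/s and ζ = 16/(2·10) = 0.8.
ζωₙ = 16/2 = 8, so t_s ≈ 4/(ζωₙ) = 4/8 = 0.5000 s.

t_s ≈ 0.5000 s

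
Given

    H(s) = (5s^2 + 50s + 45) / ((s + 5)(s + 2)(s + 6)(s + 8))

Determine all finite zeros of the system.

Set the numerator to zero: 5s^2 + 50s + 45 = 0, i.e. 5·(s^2 + 10s + 9) = 0.
Factoring: (s + 1)(s + 9) = 0.

s = -1, -9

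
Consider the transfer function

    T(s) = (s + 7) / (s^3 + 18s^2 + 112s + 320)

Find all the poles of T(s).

The poles are the roots of the denominator s^3 + 18s^2 + 112s + 320 = 0.
Trying s = -10: the polynomial evaluates to 0, so (s + 10) is a factor.
Dividing out leaves s^2 + 8s + 32 = 0.
The quadratic formula then gives s = -4 ± 4j.

s = -4 ± 4j, -10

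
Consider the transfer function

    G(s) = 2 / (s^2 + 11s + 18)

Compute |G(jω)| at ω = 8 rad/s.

|G(j8)| ≈ 0.02014

Substitute s = j8: numerator = 2, denominator = -46 + j88.
|G(j8)| = |2| / |-46 + j88| = 2 / 99.298 ≈ 0.02014.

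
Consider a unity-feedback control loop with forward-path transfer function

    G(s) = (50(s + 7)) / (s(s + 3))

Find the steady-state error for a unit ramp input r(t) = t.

G(s) has one pole at the origin.
This is a Type 1 system. Kv = lim_{s→0} s·G(s) = 350/3.
e_ss = 1/Kv = 1/(350/3) = 3/350 ≈ 0.008571.

e_ss = 0.008571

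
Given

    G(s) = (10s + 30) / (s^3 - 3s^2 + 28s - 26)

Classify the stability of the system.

unstable

The denominator s^3 - 3s^2 + 28s - 26 factors as (s - 1)(s^2 - 2s + 26), giving poles at s = 1, 1 ± 5j.
Since the pole(s) at s = 1, 1 + 5j, 1 - 5j lie in the right half-plane, the system is unstable.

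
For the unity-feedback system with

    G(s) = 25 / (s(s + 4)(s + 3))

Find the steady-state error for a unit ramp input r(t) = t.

G(s) has one pole at the origin.
This is a Type 1 system. Kv = lim_{s→0} s·G(s) = 25/12.
e_ss = 1/Kv = 1/(25/12) = 12/25 ≈ 0.4800.

e_ss = 0.4800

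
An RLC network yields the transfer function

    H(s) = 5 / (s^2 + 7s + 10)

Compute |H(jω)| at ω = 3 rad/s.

Substitute s = j3: numerator = 5, denominator = 1 + j21.
|H(j3)| = |5| / |1 + j21| = 5 / 21.024 ≈ 0.2378.

|H(j3)| ≈ 0.2378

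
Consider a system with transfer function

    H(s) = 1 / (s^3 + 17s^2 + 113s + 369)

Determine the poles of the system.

s = -4 + 5j, -4 - 5j, -9

The poles are the roots of the denominator s^3 + 17s^2 + 113s + 369 = 0.
Trying s = -9: the polynomial evaluates to 0, so (s + 9) is a factor.
Dividing out leaves s^2 + 8s + 41 = 0.
The quadratic formula then gives s = -4 ± 5j.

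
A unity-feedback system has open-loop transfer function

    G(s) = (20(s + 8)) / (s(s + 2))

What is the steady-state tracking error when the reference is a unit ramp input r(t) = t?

e_ss = 0.01250

G(s) has one pole at the origin.
This is a Type 1 system. Kv = lim_{s→0} s·G(s) = 160/2 = 80.
e_ss = 1/Kv = 1/(80) = 1/80 ≈ 0.01250.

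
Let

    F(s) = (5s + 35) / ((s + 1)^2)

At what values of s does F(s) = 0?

Set the numerator to zero: 5s + 35 = 0, i.e. 5·(s + 7) = 0.
So s = -7.

s = -7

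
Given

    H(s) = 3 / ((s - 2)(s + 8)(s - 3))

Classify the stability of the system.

unstable

The poles can be read from the denominator factors: s = 2, -8, 3.
Since the pole(s) at s = 2, 3 lie in the right half-plane, the system is unstable.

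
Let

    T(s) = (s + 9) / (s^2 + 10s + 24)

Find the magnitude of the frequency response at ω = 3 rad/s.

|T(j3)| ≈ 0.2828

Substitute s = j3: numerator = 9 + j3, denominator = 15 + j30.
|T(j3)| = |9 + j3| / |15 + j30| = 9.4868 / 33.541 ≈ 0.2828.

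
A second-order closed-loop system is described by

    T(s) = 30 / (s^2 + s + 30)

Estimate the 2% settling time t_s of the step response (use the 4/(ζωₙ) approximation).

t_s ≈ 8 s

Comparing s^2 + s + 30 to s^2 + 2ζωₙs + ωₙ²: ωₙ = √30 ≈ 5.477 rad/s and ζ = 1/(2·√30) ≈ 0.09129.
ζωₙ = 1/2 = 0.5, so t_s ≈ 4/(ζωₙ) = 4/0.5 = 8 s.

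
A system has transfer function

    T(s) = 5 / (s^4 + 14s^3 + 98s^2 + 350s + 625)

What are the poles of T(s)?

s = -3 + 4j, -3 - 4j, -4 + 3j, -4 - 3j

The poles are the roots of the denominator s^4 + 14s^3 + 98s^2 + 350s + 625 = 0.
No real roots exist; factor into two real quadratics: (s^2 + 6s + 25)(s^2 + 8s + 25) = 0.
Each quadratic gives a conjugate pair via the quadratic formula.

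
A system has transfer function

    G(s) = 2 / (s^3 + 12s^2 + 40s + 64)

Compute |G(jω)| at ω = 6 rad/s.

Substitute s = j6: numerator = 2, denominator = -368 + j24.
|G(j6)| = |2| / |-368 + j24| = 2 / 368.78 ≈ 0.005423.

|G(j6)| ≈ 0.005423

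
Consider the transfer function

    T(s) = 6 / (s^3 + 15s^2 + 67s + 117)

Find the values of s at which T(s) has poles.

The poles are the roots of the denominator s^3 + 15s^2 + 67s + 117 = 0.
Trying s = -9: the polynomial evaluates to 0, so (s + 9) is a factor.
Dividing out leaves s^2 + 6s + 13 = 0.
The quadratic formula then gives s = -3 ± 2j.

s = -3 ± 2j, -9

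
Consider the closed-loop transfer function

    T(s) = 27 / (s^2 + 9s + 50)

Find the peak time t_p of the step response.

t_p ≈ 0.5760 s

Comparing s^2 + 9s + 50 to s^2 + 2ζωₙs + ωₙ²: ωₙ = √50 ≈ 7.071 rad/s and ζ = 9/(2·√50) ≈ 0.6364.
ζωₙ = 9/2 = 4.5, so ω_d = ωₙ√(1−ζ²) = √(ωₙ² − (ζωₙ)²) = √(50 − 4.5²) = √29.75 ≈ 5.454 rad/s.
t_p = π/ω_d = π/5.454 ≈ 0.5760 s.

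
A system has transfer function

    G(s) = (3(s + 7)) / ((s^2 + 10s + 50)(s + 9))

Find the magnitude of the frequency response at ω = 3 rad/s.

|G(j3)| ≈ 0.04740

Substitute s = j3: numerator = 21 + j9, denominator = 279 + j393.
|G(j3)| = |21 + j9| / |279 + j393| = 22.847 / 481.96 ≈ 0.04740.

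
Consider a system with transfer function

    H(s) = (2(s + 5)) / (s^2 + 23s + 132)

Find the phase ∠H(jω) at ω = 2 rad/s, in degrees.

∠H(j2) ≈ 2.034°

At s = j2: numerator = 10 + j4, denominator = 128 + j46.
∠H = ∠num − ∠den = 21.801° − (19.767°) = 2.034°.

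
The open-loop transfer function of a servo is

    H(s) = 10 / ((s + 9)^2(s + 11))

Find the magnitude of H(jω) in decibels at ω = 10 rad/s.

Substitute s = j10: numerator = 10, denominator = -2009 + j1790.
|H(j10)| = |10| / |-2009 + j1790| = 10 / 2690.8 ≈ 0.003716.
In decibels: 20·log₁₀(0.003716) ≈ -48.6 dB.

|H(j10)|_dB ≈ -48.6 dB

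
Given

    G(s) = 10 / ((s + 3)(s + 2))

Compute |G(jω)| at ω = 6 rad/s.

Substitute s = j6: numerator = 10, denominator = -30 + j30.
|G(j6)| = |10| / |-30 + j30| = 10 / 42.426 ≈ 0.2357.

|G(j6)| ≈ 0.2357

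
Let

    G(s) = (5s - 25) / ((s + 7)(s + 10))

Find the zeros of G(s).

Set the numerator to zero: 5s - 25 = 0, i.e. 5·(s - 5) = 0.
So s = 5.

s = 5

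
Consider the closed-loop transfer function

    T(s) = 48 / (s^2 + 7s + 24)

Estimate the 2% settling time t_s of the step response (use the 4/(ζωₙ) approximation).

Comparing s^2 + 7s + 24 to s^2 + 2ζωₙs + ωₙ²: ωₙ = √24 ≈ 4.899 rad/s and ζ = 7/(2·√24) ≈ 0.7144.
ζωₙ = 7/2 = 3.5, so t_s ≈ 4/(ζωₙ) = 4/3.5 ≈ 1.143 s.

t_s ≈ 1.143 s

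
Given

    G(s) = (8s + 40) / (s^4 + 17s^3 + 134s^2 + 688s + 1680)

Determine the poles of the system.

s = -2 ± 6j, -6, -7

The poles are the roots of the denominator s^4 + 17s^3 + 134s^2 + 688s + 1680 = 0.
Trying s = -6: the polynomial evaluates to 0, so (s + 6) is a factor.
Dividing out leaves s^3 + 11s^2 + 68s + 280 = 0.
This factors further as (s^2 + 4s + 40)(s + 7) = 0.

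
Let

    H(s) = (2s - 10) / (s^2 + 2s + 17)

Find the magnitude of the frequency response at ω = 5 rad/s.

Substitute s = j5: numerator = -10 + j10, denominator = -8 + j10.
|H(j5)| = |-10 + j10| / |-8 + j10| = 14.142 / 12.806 ≈ 1.104.

|H(j5)| ≈ 1.104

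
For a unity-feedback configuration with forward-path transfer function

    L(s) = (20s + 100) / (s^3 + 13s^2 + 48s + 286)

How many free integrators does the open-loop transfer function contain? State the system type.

Type 0

The denominator has no factor of s at the origin — no free integrator — so this is a Type 0 system.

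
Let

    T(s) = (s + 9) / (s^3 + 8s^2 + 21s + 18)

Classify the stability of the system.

The denominator s^3 + 8s^2 + 21s + 18 factors as (s + 3)^2(s + 2), giving poles at s = -3, -2, -3.
Since all poles lie strictly in the left half-plane, the system is stable.

stable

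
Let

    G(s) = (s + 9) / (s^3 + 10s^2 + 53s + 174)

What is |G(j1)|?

|G(j1)| ≈ 0.05263

Substitute s = j1: numerator = 9 + j1, denominator = 164 + j52.
|G(j1)| = |9 + j1| / |164 + j52| = 9.0554 / 172.05 ≈ 0.05263.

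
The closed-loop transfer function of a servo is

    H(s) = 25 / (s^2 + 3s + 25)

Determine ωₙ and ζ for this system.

ωₙ = 5 rad/s, ζ = 0.3

Compare the denominator to the standard form s^2 + 2ζωₙs + ωₙ².
ωₙ² = 25, so ωₙ = 5 rad/s.
2ζωₙ = 3, so ζ = 3/(2·5) = 0.3.
With ζ = 0.3 the response is underdamped.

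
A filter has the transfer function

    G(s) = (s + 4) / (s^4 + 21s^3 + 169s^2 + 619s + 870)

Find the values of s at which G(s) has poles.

The poles are the roots of the denominator s^4 + 21s^3 + 169s^2 + 619s + 870 = 0.
Trying s = -5: the polynomial evaluates to 0, so (s + 5) is a factor.
Dividing out leaves s^3 + 16s^2 + 89s + 174 = 0.
This factors further as (s^2 + 10s + 29)(s + 6) = 0.

s = -5 ± 2j, -5, -6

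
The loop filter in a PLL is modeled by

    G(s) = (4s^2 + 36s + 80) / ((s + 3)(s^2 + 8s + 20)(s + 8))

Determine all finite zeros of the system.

Set the numerator to zero: 4s^2 + 36s + 80 = 0, i.e. 4·(s^2 + 9s + 20) = 0.
Factoring: (s + 4)(s + 5) = 0.

s = -4, -5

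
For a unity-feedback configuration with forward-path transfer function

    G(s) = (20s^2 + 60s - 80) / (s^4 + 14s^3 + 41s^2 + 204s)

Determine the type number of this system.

Factor s from the denominator: s^4 + 14s^3 + 41s^2 + 204s = s·(s^3 + 14s^2 + 41s + 204).
There is 1 pole at the origin, so the system is Type 1.

Type 1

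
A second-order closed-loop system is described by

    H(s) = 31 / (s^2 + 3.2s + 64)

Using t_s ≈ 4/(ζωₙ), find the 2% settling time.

t_s ≈ 2.500 s

Comparing s^2 + 3.2s + 64 to s^2 + 2ζωₙs + ωₙ²: ωₙ = 8 rad/s and ζ = 3.2/(2·8) = 0.2.
ζωₙ = 3.2/2 = 1.6, so t_s ≈ 4/(ζωₙ) = 4/1.6 = 2.500 s.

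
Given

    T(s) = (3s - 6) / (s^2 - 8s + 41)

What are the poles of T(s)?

The poles are the roots of the denominator s^2 - 8s + 41 = 0.
Using the quadratic formula: s = (8 ± √(-100))/2 = 4 ± 5j.

s = 4 ± 5j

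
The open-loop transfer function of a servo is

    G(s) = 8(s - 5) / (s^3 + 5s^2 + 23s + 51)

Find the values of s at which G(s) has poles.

s = -1 ± 4j, -3

The poles are the roots of the denominator s^3 + 5s^2 + 23s + 51 = 0.
Trying s = -3: the polynomial evaluates to 0, so (s + 3) is a factor.
Dividing out leaves s^2 + 2s + 17 = 0.
The quadratic formula then gives s = -1 ± 4j.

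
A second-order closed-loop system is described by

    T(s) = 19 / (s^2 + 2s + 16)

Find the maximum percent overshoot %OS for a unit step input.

%OS ≈ 44.4%

Comparing s^2 + 2s + 16 to s^2 + 2ζωₙs + ωₙ²: ωₙ = 4 rad/s and ζ = 2/(2·4) = 0.25.
%OS = 100·exp(−πζ/√(1−ζ²)) = 100·exp(−π·0.25/√(1−0.25²)) ≈ 44.4%.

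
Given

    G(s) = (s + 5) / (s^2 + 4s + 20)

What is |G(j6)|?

|G(j6)| ≈ 0.2708

Substitute s = j6: numerator = 5 + j6, denominator = -16 + j24.
|G(j6)| = |5 + j6| / |-16 + j24| = 7.8102 / 28.844 ≈ 0.2708.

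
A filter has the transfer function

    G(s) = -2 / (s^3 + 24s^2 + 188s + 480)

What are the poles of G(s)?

s = -8, -6, -10

The poles are the roots of the denominator s^3 + 24s^2 + 188s + 480 = 0.
Trying s = -8: the polynomial evaluates to 0, so (s + 8) is a factor.
Dividing out leaves s^2 + 16s + 60 = 0.
Factoring the quadratic: (s + 6)(s + 10) = 0.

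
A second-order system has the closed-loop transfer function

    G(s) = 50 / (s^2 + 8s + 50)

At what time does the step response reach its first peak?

Comparing s^2 + 8s + 50 to s^2 + 2ζωₙs + ωₙ²: ωₙ = √50 ≈ 7.071 rad/s and ζ = 8/(2·√50) ≈ 0.5657.
ζωₙ = 8/2 = 4, so ω_d = ωₙ√(1−ζ²) = √(ωₙ² − (ζωₙ)²) = √(50 − 4²) = √34 ≈ 5.831 rad/s.
t_p = π/ω_d = π/5.831 ≈ 0.5388 s.

t_p ≈ 0.5388 s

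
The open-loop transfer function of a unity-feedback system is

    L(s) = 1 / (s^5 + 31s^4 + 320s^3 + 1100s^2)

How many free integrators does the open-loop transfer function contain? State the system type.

Type 2

Factor s from the denominator: s^5 + 31s^4 + 320s^3 + 1100s^2 = s^2·(s^3 + 31s^2 + 320s + 1100).
There are 2 poles at the origin, so the system is Type 2.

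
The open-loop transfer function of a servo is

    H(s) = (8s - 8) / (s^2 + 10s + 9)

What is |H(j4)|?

|H(j4)| ≈ 0.8123

Substitute s = j4: numerator = -8 + j32, denominator = -7 + j40.
|H(j4)| = |-8 + j32| / |-7 + j40| = 32.985 / 40.608 ≈ 0.8123.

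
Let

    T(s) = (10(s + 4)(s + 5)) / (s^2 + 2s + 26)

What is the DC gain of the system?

T(0) = 100/13 ≈ 7.692

At s = 0 each factor (s + a) contributes a and each (s^2 + bs + c) contributes c.
T(0) = 10·(4) · (5) / ((26)) = 200/26 = 100/13.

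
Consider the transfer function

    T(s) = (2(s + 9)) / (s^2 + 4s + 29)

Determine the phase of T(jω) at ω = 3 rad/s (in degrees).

At s = j3: numerator = 18 + j6, denominator = 20 + j12.
∠T = ∠num − ∠den = 18.435° − (30.964°) = -12.53°.

∠T(j3) ≈ -12.53°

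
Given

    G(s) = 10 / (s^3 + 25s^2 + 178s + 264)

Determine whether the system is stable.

The denominator s^3 + 25s^2 + 178s + 264 factors as (s + 12)(s + 11)(s + 2), giving poles at s = -12, -11, -2.
Since all poles lie strictly in the left half-plane, the system is stable.

stable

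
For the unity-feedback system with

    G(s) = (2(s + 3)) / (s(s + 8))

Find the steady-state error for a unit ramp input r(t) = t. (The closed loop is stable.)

e_ss = 1.333

G(s) has one pole at the origin.
This is a Type 1 system. Kv = lim_{s→0} s·G(s) = 6/8 = 3/4.
e_ss = 1/Kv = 1/(3/4) = 4/3 ≈ 1.333.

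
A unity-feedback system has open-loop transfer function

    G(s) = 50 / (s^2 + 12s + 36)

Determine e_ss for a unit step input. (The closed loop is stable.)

e_ss = 0.4186

G(s) has no poles at the origin.
This is a Type 0 system. Kp = lim_{s→0} G(s) = 50/36 = 25/18.
e_ss = 1/(1 + Kp) = 1/(1 + 25/18) = 18/43 ≈ 0.4186.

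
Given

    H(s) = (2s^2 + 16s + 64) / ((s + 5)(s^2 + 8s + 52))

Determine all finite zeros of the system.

Set the numerator to zero: 2s^2 + 16s + 64 = 0, i.e. 2·(s^2 + 8s + 32) = 0.
Factoring: (s^2 + 8s + 32) = 0.

s = -4 ± 4j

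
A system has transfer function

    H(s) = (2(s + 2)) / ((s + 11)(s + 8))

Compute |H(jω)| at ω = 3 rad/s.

Substitute s = j3: numerator = 4 + j6, denominator = 79 + j57.
|H(j3)| = |4 + j6| / |79 + j57| = 7.2111 / 97.417 ≈ 0.07402.

|H(j3)| ≈ 0.07402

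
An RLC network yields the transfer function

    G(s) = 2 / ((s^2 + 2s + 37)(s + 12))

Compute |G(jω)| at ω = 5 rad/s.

Substitute s = j5: numerator = 2, denominator = 94 + j180.
|G(j5)| = |2| / |94 + j180| = 2 / 203.07 ≈ 0.009849.

|G(j5)| ≈ 0.009849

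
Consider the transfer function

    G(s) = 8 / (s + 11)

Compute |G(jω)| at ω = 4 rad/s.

Substitute s = j4: numerator = 8, denominator = 11 + j4.
|G(j4)| = |8| / |11 + j4| = 8 / 11.705 ≈ 0.6835.

|G(j4)| ≈ 0.6835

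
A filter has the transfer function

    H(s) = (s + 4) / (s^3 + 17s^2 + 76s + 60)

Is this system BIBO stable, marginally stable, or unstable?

stable

The denominator s^3 + 17s^2 + 76s + 60 factors as (s + 6)(s + 1)(s + 10), giving poles at s = -6, -1, -10.
Since all poles lie strictly in the left half-plane, the system is stable.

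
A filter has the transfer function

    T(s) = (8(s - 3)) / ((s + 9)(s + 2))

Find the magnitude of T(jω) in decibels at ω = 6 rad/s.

|T(j6)|_dB ≈ -2.11 dB

Substitute s = j6: numerator = -24 + j48, denominator = -18 + j66.
|T(j6)| = |-24 + j48| / |-18 + j66| = 53.666 / 68.411 ≈ 0.7845.
In decibels: 20·log₁₀(0.7845) ≈ -2.11 dB.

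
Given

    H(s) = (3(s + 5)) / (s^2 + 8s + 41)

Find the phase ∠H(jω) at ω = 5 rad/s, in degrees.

∠H(j5) ≈ -23.20°

At s = j5: numerator = 15 + j15, denominator = 16 + j40.
∠H = ∠num − ∠den = 45° − (68.199°) = -23.20°.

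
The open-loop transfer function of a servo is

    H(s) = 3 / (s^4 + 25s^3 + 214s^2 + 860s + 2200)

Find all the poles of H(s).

s = -11, -10, -2 + 4j, -2 - 4j

The poles are the roots of the denominator s^4 + 25s^3 + 214s^2 + 860s + 2200 = 0.
Trying s = -11: the polynomial evaluates to 0, so (s + 11) is a factor.
Dividing out leaves s^3 + 14s^2 + 60s + 200 = 0.
This factors further as (s + 10)(s^2 + 4s + 20) = 0.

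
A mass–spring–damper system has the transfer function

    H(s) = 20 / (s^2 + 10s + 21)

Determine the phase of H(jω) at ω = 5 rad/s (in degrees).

At s = j5: numerator = 20, denominator = -4 + j50.
∠H = ∠num − ∠den = 0° − (94.574°) = -94.57°.

∠H(j5) ≈ -94.57°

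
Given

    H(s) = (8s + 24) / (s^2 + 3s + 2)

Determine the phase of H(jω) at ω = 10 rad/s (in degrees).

∠H(j10) ≈ -89.68°

At s = j10: numerator = 24 + j80, denominator = -98 + j30.
∠H = ∠num − ∠den = 73.301° − (162.98°) = -89.68°.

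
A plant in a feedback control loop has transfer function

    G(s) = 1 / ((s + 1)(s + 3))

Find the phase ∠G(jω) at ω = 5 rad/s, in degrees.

∠G(j5) ≈ -137.7°

At s = j5: numerator = 1, denominator = -22 + j20.
∠G = ∠num − ∠den = 0° − (137.73°) = -137.7°.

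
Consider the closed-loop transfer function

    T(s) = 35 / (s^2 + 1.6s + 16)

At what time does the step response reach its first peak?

Comparing s^2 + 1.6s + 16 to s^2 + 2ζωₙs + ωₙ²: ωₙ = 4 rad/s and ζ = 1.6/(2·4) = 0.2.
ζωₙ = 1.6/2 = 0.8, so ω_d = ωₙ√(1−ζ²) = √(ωₙ² − (ζωₙ)²) = √(16 − 0.8²) = √15.36 ≈ 3.919 rad/s.
t_p = π/ω_d = π/3.919 ≈ 0.8016 s.

t_p ≈ 0.8016 s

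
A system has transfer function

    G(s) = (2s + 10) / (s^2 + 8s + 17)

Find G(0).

G(0) = 10/17 ≈ 0.5882

Set s = 0: G(0) = (10) / (17) = 10/17.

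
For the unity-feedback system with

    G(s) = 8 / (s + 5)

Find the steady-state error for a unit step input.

e_ss = 0.3846

G(s) has no poles at the origin.
This is a Type 0 system. Kp = lim_{s→0} G(s) = 8/5.
e_ss = 1/(1 + Kp) = 1/(1 + 8/5) = 5/13 ≈ 0.3846.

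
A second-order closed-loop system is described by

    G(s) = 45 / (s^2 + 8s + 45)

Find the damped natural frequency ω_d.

Comparing s^2 + 8s + 45 to s^2 + 2ζωₙs + ωₙ²: ωₙ = √45 ≈ 6.708 rad/s and ζ = 8/(2·√45) ≈ 0.5963.
ζωₙ = 8/2 = 4, so ω_d = ωₙ√(1−ζ²) = √(ωₙ² − (ζωₙ)²) = √(45 − 4²) = √29 ≈ 5.385 rad/s.

ω_d ≈ 5.385 rad/s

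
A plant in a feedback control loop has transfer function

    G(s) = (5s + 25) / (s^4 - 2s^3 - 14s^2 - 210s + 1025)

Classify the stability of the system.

unstable

The denominator s^4 - 2s^3 - 14s^2 - 210s + 1025 factors as (s^2 + 8s + 41)(s - 5)^2, giving poles at s = -4 ± 5j, 5, 5.
Since the pole(s) at s = 5, 5 lie in the right half-plane, the system is unstable.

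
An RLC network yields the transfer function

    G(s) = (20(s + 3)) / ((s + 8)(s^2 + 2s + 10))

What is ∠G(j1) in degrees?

∠G(j1) ≈ -1.219°

At s = j1: numerator = 60 + j20, denominator = 70 + j25.
∠G = ∠num − ∠den = 18.435° − (19.654°) = -1.219°.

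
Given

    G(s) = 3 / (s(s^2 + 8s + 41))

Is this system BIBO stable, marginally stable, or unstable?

The poles can be read from the denominator factors: s = 0, -4 + 5j, -4 - 5j.
Since the simple pole(s) at s = 0 lie on the jω-axis with none in the right half-plane, the system is marginally stable.

marginally stable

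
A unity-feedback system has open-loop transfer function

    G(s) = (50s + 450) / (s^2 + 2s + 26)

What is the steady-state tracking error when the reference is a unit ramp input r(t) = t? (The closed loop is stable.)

e_ss = ∞

G(s) has no poles at the origin.
This is a Type 0 system; Kv = lim_{s→0} s·G(s) = 0, so the steady-state error for a ramp input is infinite.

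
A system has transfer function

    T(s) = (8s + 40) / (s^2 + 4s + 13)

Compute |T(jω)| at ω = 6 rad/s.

Substitute s = j6: numerator = 40 + j48, denominator = -23 + j24.
|T(j6)| = |40 + j48| / |-23 + j24| = 62.482 / 33.242 ≈ 1.880.

|T(j6)| ≈ 1.880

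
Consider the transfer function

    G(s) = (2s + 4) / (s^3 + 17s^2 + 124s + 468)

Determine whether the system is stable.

The denominator s^3 + 17s^2 + 124s + 468 factors as (s + 9)(s^2 + 8s + 52), giving poles at s = -9, -4 + 6j, -4 - 6j.
Since all poles lie strictly in the left half-plane, the system is stable.

stable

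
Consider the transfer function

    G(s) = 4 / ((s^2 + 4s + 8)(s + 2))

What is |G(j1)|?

|G(j1)| ≈ 0.2219

Substitute s = j1: numerator = 4, denominator = 10 + j15.
|G(j1)| = |4| / |10 + j15| = 4 / 18.028 ≈ 0.2219.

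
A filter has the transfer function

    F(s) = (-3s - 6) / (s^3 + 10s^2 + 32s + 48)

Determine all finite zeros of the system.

s = -2

Set the numerator to zero: -3s - 6 = 0, i.e. -3·(s + 2) = 0.
So s = -2.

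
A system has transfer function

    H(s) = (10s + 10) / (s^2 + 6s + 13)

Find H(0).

H(0) = 10/13 ≈ 0.7692

Set s = 0: H(0) = (10) / (13) = 10/13.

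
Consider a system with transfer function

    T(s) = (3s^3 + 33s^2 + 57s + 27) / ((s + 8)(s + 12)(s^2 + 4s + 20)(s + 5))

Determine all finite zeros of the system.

Set the numerator to zero: 3s^3 + 33s^2 + 57s + 27 = 0, i.e. 3·(s^3 + 11s^2 + 19s + 9) = 0.
Factoring: (s + 9)(s + 1)^2 = 0.

s = -9, -1, -1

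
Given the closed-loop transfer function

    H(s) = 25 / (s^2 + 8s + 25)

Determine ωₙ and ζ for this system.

Compare the denominator to the standard form s^2 + 2ζωₙs + ωₙ².
ωₙ² = 25, so ωₙ = 5 rad/s.
2ζωₙ = 8, so ζ = 8/(2·5) = 0.8.

ωₙ = 5 rad/s, ζ = 0.8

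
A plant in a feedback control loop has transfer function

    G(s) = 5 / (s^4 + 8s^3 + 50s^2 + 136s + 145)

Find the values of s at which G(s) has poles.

s = -2 + j, -2 - j, -2 + 5j, -2 - 5j

The poles are the roots of the denominator s^4 + 8s^3 + 50s^2 + 136s + 145 = 0.
No real roots exist; factor into two real quadratics: (s^2 + 4s + 5)(s^2 + 4s + 29) = 0.
Each quadratic gives a conjugate pair via the quadratic formula.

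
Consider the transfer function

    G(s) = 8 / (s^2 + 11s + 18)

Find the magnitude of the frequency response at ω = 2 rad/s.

Substitute s = j2: numerator = 8, denominator = 14 + j22.
|G(j2)| = |8| / |14 + j22| = 8 / 26.077 ≈ 0.3068.

|G(j2)| ≈ 0.3068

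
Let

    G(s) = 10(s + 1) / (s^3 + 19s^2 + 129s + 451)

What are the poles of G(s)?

The poles are the roots of the denominator s^3 + 19s^2 + 129s + 451 = 0.
Trying s = -11: the polynomial evaluates to 0, so (s + 11) is a factor.
Dividing out leaves s^2 + 8s + 41 = 0.
The quadratic formula then gives s = -4 ± 5j.

s = -4 + 5j, -4 - 5j, -11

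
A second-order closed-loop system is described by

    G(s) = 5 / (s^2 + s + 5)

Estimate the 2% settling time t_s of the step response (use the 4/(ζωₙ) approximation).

t_s ≈ 8 s

Comparing s^2 + s + 5 to s^2 + 2ζωₙs + ωₙ²: ωₙ = √5 ≈ 2.236 rad/s and ζ = 1/(2·√5) ≈ 0.2236.
ζωₙ = 1/2 = 0.5, so t_s ≈ 4/(ζωₙ) = 4/0.5 = 8 s.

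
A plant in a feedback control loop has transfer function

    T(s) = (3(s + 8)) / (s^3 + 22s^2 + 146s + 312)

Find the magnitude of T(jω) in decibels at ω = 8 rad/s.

|T(j8)|_dB ≈ -31.5 dB

Substitute s = j8: numerator = 24 + j24, denominator = -1096 + j656.
|T(j8)| = |24 + j24| / |-1096 + j656| = 33.941 / 1277.3 ≈ 0.02657.
In decibels: 20·log₁₀(0.02657) ≈ -31.5 dB.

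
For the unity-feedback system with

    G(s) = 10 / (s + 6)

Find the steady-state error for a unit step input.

G(s) has no poles at the origin.
This is a Type 0 system. Kp = lim_{s→0} G(s) = 10/6 = 5/3.
e_ss = 1/(1 + Kp) = 1/(1 + 5/3) = 3/8 ≈ 0.3750.

e_ss = 0.3750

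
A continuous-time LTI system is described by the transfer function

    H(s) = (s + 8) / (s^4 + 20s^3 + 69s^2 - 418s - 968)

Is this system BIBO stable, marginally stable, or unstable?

unstable

The denominator s^4 + 20s^3 + 69s^2 - 418s - 968 factors as (s + 11)^2(s - 4)(s + 2), giving poles at s = -11, -11, 4, -2.
Since the pole(s) at s = 4 lie in the right half-plane, the system is unstable.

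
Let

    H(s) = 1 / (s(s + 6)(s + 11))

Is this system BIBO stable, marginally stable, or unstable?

marginally stable

The poles can be read from the denominator factors: s = 0, -6, -11.
Since the simple pole(s) at s = 0 lie on the jω-axis with none in the right half-plane, the system is marginally stable.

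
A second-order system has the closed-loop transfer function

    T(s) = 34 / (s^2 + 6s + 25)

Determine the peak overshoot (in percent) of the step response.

Comparing s^2 + 6s + 25 to s^2 + 2ζωₙs + ωₙ²: ωₙ = 5 rad/s and ζ = 6/(2·5) = 0.6.
%OS = 100·exp(−πζ/√(1−ζ²)) = 100·exp(−π·0.6/√(1−0.6²)) ≈ 9.48%.

%OS ≈ 9.48%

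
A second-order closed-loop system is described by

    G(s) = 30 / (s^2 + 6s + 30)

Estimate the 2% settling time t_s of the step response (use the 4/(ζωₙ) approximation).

Comparing s^2 + 6s + 30 to s^2 + 2ζωₙs + ωₙ²: ωₙ = √30 ≈ 5.477 rad/s and ζ = 6/(2·√30) ≈ 0.5477.
ζωₙ = 6/2 = 3, so t_s ≈ 4/(ζωₙ) = 4/3 ≈ 1.333 s.

t_s ≈ 1.333 s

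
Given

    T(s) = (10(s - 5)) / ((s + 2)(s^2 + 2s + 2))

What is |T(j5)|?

|T(j5)| ≈ 0.5236

Substitute s = j5: numerator = -50 + j50, denominator = -96 - j95.
|T(j5)| = |-50 + j50| / |-96 - j95| = 70.711 / 135.06 ≈ 0.5236.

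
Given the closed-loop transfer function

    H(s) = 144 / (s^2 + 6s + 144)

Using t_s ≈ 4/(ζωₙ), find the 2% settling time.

t_s ≈ 1.333 s

Comparing s^2 + 6s + 144 to s^2 + 2ζωₙs + ωₙ²: ωₙ = 12 rad/s and ζ = 6/(2·12) = 0.25.
ζωₙ = 6/2 = 3, so t_s ≈ 4/(ζωₙ) = 4/3 ≈ 1.333 s.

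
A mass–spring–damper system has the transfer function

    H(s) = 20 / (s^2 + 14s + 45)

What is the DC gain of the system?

Set s = 0: H(0) = (20) / (45) = 4/9.

H(0) = 4/9 ≈ 0.4444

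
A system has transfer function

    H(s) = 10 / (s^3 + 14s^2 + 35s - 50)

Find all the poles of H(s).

The poles are the roots of the denominator s^3 + 14s^2 + 35s - 50 = 0.
Trying s = 1: the polynomial evaluates to 0, so (s - 1) is a factor.
Dividing out leaves s^2 + 15s + 50 = 0.
Factoring the quadratic: (s + 10)(s + 5) = 0.

s = 1, -10, -5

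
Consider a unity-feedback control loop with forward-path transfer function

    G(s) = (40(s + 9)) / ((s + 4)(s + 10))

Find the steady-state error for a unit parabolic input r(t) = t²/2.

G(s) has no poles at the origin.
This is a Type 0 system; Ka = lim_{s→0} s^2·G(s) = 0, so the steady-state error for a parabola input is infinite.

e_ss = ∞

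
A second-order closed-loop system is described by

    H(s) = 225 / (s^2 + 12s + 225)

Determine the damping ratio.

ζ = 0.4

Compare the denominator to the standard form s^2 + 2ζωₙs + ωₙ².
ωₙ² = 225, so ωₙ = 15 rad/s.
2ζωₙ = 12, so ζ = 12/(2·15) = 0.4.
With ζ = 0.4 the response is underdamped.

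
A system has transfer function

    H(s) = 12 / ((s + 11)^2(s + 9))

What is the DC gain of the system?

H(0) = 4/363 ≈ 0.01102

At s = 0 each factor (s + a) contributes a and each (s^2 + bs + c) contributes c.
H(0) = 12·1 / ((11) · (9) · (11)) = 12/1089 = 4/363.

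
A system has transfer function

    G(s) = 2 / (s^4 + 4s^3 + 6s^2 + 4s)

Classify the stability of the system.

The denominator s^4 + 4s^3 + 6s^2 + 4s factors as s(s + 2)(s^2 + 2s + 2), giving poles at s = 0, -2, -1 + j, -1 - j.
Since the simple pole(s) at s = 0 lie on the jω-axis with none in the right half-plane, the system is marginally stable.

marginally stable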